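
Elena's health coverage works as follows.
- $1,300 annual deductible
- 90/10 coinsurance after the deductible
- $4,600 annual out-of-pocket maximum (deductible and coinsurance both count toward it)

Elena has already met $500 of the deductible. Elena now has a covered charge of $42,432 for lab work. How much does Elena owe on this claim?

$500 of the $1,300 deductible is already met, leaving $800.
After the $800 deductible portion, $42,432 − $800 = $41,632 is subject to coinsurance.
10% of $41,632 = $4,163.20 falls to the patient.
That puts the patient's cost at $800 + $4,163.20 = $4,963.20 before any cap.
Year-to-date out-of-pocket would reach $500 + $4,963.20 = $5,463.20, above the $4,600 maximum, so the patient pays only $4,600 − $500 = $4,100.

$4,100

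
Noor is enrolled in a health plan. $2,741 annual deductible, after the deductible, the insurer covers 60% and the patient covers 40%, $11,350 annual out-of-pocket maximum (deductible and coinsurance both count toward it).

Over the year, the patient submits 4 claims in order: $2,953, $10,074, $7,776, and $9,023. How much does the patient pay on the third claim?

$3,110.40

Bill 1, $2,953: $2,741 to deductible, leaving $212; coinsurance $212 × 40% = $84.80. Patient pays $2,825.80; OOP now $2,825.80.
Bill 2, $10,074: deductible already satisfied, so patient's share is 40% × $10,074 = $4,029.60. Patient pays $4,029.60; OOP now $6,855.40.
Bill 3, $7,776: deductible already satisfied, so patient's share is 40% × $7,776 = $3,110.40. Cost to patient: $3,110.40. OOP to date $9,965.80.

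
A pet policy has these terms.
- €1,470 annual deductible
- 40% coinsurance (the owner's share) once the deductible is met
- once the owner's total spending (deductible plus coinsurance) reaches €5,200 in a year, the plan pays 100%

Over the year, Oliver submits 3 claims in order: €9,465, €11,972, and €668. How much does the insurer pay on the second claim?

€11,440

Claim 1 — €9,465: deductible takes €1,470, €7,995 remains; coinsurance €7,995 × 40% = €3,198. Owner owes €4,668 (running OOP €4,668). Plan pays €9,465 − €4,668 = €4,797.
Claim 2 — €11,972: 40% coinsurance on €11,972 = €4,788.80. Adding that to €4,668 gives €9,456.80, past the €5,200 cap; owner pays only €5,200 − €4,668 = €532. Plan pays €11,972 − €532 = €11,440.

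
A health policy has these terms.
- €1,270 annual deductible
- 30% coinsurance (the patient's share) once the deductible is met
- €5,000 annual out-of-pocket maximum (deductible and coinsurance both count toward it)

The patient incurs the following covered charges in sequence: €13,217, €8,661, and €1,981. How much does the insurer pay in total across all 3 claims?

€18,859

Bill 1, €13,217: €1,270 to deductible, leaving €11,947; 30% of €11,947 = €3,584.10. Patient owes €4,854.10 (running OOP €4,854.10). Plan pays €13,217 − €4,854.10 = €8,362.90.
Bill 2, €8,661: 30% coinsurance on €8,661 = €2,598.30. Adding that to €4,854.10 gives €7,452.40, past the €5,000 cap; patient pays only €5,000 − €4,854.10 = €145.90. Insurer: €8,661 − €145.90 = €8,515.10.
Bill 3, €1,981: 30% coinsurance on €1,981 = €594.30. That would push OOP to €5,594.30, over the €5,000 cap, so patient pays €5,000 − €5,000 = €0. Insurer: €1,981 − €0 = €1,981.
Insurer total = bills − patient's total = €23,859 − €5,000 = €18,859.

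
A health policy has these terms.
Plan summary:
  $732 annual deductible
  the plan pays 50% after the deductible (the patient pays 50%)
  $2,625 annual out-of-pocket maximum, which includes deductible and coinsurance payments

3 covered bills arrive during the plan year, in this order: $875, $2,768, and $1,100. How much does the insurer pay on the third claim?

$662.50

#1 ($875): deductible takes $732, $143 remains; coinsurance $143 × 50% = $71.50. Cost to patient: $803.50. OOP to date $803.50. Insurer: $875 − $803.50 = $71.50.
#2 ($2,768): deductible met; 50% of $2,768 = $1,384. Cost to patient: $1,384. OOP to date $2,187.50. Plan pays $2,768 − $1,384 = $1,384.
#3 ($1,100): 50% coinsurance on $1,100 = $550. OOP would hit $2,737.50 > $2,625, so the cap limits the patient to $2,625 − $2,187.50 = $437.50. Insurer: $1,100 − $437.50 = $662.50.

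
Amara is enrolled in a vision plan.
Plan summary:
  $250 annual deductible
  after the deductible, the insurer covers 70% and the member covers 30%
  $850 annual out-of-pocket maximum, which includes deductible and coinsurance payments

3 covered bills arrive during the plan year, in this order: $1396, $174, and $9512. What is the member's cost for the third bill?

Bill 1, $1396: $250 finishes the deductible; $1146 goes to coinsurance; 30% of $1146 = $343.80. Cost to member: $593.80. OOP to date $593.80.
Bill 2, $174: deductible met; 30% of $174 = $52.20. Cost to member: $52.20. OOP to date $646.
Bill 3, $9512: deductible met; 30% of $9512 = $2853.60. Adding that to $646 gives $3499.60, past the $850 cap; member pays only $850 − $646 = $204.

$204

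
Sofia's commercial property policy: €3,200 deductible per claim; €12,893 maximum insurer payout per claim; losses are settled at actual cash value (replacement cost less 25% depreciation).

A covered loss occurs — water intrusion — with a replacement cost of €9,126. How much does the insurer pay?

€3,644.50

Depreciate 25%: the covered value is €9,126 × 0.75 = €6,844.50.
After the deductible, €6,844.50 − €3,200 = €3,644.50 remains.
That's under the €12,893 cap, so the insurer reimburses the full €3,644.50.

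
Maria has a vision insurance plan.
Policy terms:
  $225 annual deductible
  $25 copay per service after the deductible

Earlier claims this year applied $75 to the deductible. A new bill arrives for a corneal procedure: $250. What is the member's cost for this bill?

Deductible still to meet: $225 − $75 = $150.
After the $150 deductible portion, $250 − $150 = $100 is subject to the copay.
Copay on this service: $25.
Member responsibility: $150 + $25 = $175.

$175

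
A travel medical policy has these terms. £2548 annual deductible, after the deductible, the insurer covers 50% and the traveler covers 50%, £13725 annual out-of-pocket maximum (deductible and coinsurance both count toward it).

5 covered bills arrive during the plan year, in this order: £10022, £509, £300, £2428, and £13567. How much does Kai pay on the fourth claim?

Claim 1 — £10022: deductible takes £2548, £7474 remains; 50% of £7474 = £3737. Cost to traveler: £6285. OOP to date £6285.
Claim 2 — £509: deductible met; 50% of £509 = £254.50. Traveler pays £254.50; OOP now £6539.50.
Claim 3 — £300: deductible already satisfied, so traveler's share is 50% × £300 = £150. Traveler pays £150; OOP now £6689.50.
Claim 4 — £2428: deductible met; 50% of £2428 = £1214. Traveler owes £1214 (running OOP £7903.50).

£1214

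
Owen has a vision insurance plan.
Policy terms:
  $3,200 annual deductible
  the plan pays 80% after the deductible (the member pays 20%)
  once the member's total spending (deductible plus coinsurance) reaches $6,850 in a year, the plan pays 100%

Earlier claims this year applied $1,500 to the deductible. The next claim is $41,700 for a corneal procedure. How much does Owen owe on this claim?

$5,350

Deductible still to meet: $3,200 − $1,500 = $1,700.
After the $1,700 deductible portion, $41,700 − $1,700 = $40,000 is subject to coinsurance.
Member's 20% share of $40,000 is $8,000.
Member responsibility before any cap: $1,700 + $8,000 = $9,700.
Year-to-date out-of-pocket would reach $1,500 + $9,700 = $11,200, above the $6,850 maximum, so the member pays only $6,850 − $1,500 = $5,350.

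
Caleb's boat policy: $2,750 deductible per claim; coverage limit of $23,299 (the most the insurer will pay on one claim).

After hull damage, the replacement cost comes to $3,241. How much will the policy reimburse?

$491

After the deductible, $3,241 − $2,750 = $491 remains.
That's under the $23,299 cap, so the insurer reimburses the full $491.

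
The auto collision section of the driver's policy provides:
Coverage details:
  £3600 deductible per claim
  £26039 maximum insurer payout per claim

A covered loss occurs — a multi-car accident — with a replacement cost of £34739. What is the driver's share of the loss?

£8700

Less the £3600 deductible: £34739 − £3600 = £31139.
The £26039 per-incident cap binds; insurer pays £26039.
Driver's share is the uncovered remainder: £34739 − £26039 = £8700.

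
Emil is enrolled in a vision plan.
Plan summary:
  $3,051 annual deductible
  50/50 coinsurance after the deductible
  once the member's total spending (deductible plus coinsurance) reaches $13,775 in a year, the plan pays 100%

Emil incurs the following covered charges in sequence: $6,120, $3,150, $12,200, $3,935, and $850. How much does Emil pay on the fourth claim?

#1 ($6,120): $3,051 finishes the deductible; $3,069 goes to coinsurance; 50% of $3,069 = $1,534.50. Cost to member: $4,585.50. OOP to date $4,585.50.
#2 ($3,150): 50% coinsurance on $3,150 = $1,575. Member owes $1,575 (running OOP $6,160.50).
#3 ($12,200): 50% coinsurance on $12,200 = $6,100. Cost to member: $6,100. OOP to date $12,260.50.
#4 ($3,935): 50% coinsurance on $3,935 = $1,967.50. Adding that to $12,260.50 gives $14,228, past the $13,775 cap; member pays only $13,775 − $12,260.50 = $1,514.50.

$1,514.50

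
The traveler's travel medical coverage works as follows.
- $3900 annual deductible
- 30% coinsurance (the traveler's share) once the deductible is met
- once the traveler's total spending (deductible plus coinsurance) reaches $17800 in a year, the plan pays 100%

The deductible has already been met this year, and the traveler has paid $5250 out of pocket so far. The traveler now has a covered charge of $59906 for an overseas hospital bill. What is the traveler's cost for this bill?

With the deductible met, the entire $59906 is subject to coinsurance.
Traveler's 30% share of $59906 is $17971.80.
That would bring total out-of-pocket to $23221.80, past the $17800 cap. The traveler is capped at $17800 − $5250 = $12550 on this claim.

$12550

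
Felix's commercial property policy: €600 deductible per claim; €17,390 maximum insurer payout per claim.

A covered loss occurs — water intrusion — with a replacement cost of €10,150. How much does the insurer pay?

Subtract the deductible: €10,150 − €600 = €9,550.
That's under the €17,390 cap, so the insurer reimburses the full €9,550.

€9,550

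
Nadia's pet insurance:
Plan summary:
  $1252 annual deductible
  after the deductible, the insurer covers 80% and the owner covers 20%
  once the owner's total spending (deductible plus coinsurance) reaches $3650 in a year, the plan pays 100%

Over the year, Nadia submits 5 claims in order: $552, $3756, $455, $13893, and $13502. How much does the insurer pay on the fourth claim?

$12197.20

Claim 1 — $552: fully absorbed by the deductible. Owner pays $552; OOP now $552. Plan pays $552 − $552 = $0.
Claim 2 — $3756: $700 to deductible, leaving $3056; coinsurance $3056 × 20% = $611.20. Owner owes $1311.20 (running OOP $1863.20). Insurer: $3756 − $1311.20 = $2444.80.
Claim 3 — $455: deductible already satisfied, so owner's share is 20% × $455 = $91. Owner owes $91 (running OOP $1954.20). Insurer: $455 − $91 = $364.
Claim 4 — $13893: 20% coinsurance on $13893 = $2778.60. That would push OOP to $4732.80, over the $3650 cap, so owner pays $3650 − $1954.20 = $1695.80. Insurer: $13893 − $1695.80 = $12197.20.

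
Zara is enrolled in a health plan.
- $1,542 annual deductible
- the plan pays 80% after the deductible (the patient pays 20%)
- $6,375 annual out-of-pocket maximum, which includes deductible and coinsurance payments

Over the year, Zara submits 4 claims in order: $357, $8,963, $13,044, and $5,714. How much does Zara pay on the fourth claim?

$668.60

Claim 1 — $357: all of it applies to the deductible. Patient pays $357; OOP now $357.
Claim 2 — $8,963: deductible takes $1,185, $7,778 remains; patient's 20% is $1,555.60. Patient owes $2,740.60 (running OOP $3,097.60).
Claim 3 — $13,044: deductible already satisfied, so patient's share is 20% × $13,044 = $2,608.80. Cost to patient: $2,608.80. OOP to date $5,706.40.
Claim 4 — $5,714: deductible already satisfied, so patient's share is 20% × $5,714 = $1,142.80. Adding that to $5,706.40 gives $6,849.20, past the $6,375 cap; patient pays only $6,375 − $5,706.40 = $668.60.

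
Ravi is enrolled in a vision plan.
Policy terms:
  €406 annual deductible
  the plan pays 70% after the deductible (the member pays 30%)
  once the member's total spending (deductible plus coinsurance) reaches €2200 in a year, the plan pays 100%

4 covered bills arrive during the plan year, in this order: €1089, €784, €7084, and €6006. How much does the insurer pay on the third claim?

Claim 1 — €1089: €406 to deductible, leaving €683; coinsurance €683 × 30% = €204.90. Member pays €610.90; OOP now €610.90. Plan pays €1089 − €610.90 = €478.10.
Claim 2 — €784: deductible already satisfied, so member's share is 30% × €784 = €235.20. Member owes €235.20 (running OOP €846.10). Insurer: €784 − €235.20 = €548.80.
Claim 3 — €7084: 30% coinsurance on €7084 = €2125.20. Adding that to €846.10 gives €2971.30, past the €2200 cap; member pays only €2200 − €846.10 = €1353.90. Plan pays €7084 − €1353.90 = €5730.10.

€5730.10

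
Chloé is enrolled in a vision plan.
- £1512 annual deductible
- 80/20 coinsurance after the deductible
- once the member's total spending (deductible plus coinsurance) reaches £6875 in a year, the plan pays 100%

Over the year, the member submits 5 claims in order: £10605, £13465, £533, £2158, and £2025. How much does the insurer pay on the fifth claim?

£1711.80

Bill 1, £10605: £1512 finishes the deductible; £9093 goes to coinsurance; 20% of £9093 = £1818.60. Cost to member: £3330.60. OOP to date £3330.60. Plan pays £10605 − £3330.60 = £7274.40.
Bill 2, £13465: deductible met; 20% of £13465 = £2693. Member pays £2693; OOP now £6023.60. Insurer: £13465 − £2693 = £10772.
Bill 3, £533: deductible met; 20% of £533 = £106.60. Member pays £106.60; OOP now £6130.20. Plan pays £533 − £106.60 = £426.40.
Bill 4, £2158: deductible met; 20% of £2158 = £431.60. Member pays £431.60; OOP now £6561.80. Plan pays £2158 − £431.60 = £1726.40.
Bill 5, £2025: deductible met; 20% of £2025 = £405. OOP would hit £6966.80 > £6875, so the cap limits the member to £6875 − £6561.80 = £313.20. Insurer: £2025 − £313.20 = £1711.80.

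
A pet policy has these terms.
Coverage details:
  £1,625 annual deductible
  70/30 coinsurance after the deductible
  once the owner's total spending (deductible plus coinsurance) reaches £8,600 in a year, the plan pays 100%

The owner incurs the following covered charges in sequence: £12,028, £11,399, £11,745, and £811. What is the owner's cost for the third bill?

Claim 1 (£12,028): £1,625 finishes the deductible; £10,403 goes to coinsurance; owner's 30% is £3,120.90. Owner owes £4,745.90 (running OOP £4,745.90).
Claim 2 (£11,399): deductible met; 30% of £11,399 = £3,419.70. Owner pays £3,419.70; OOP now £8,165.60.
Claim 3 (£11,745): deductible met; 30% of £11,745 = £3,523.50. OOP would hit £11,689.10 > £8,600, so the cap limits the owner to £8,600 − £8,165.60 = £434.40.

£434.40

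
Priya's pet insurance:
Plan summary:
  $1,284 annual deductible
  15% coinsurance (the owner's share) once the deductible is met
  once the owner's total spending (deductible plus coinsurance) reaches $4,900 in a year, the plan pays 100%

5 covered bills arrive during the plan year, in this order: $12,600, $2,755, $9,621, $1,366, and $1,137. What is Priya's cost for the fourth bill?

$62.20

Claim 1 ($12,600): $1,284 finishes the deductible; $11,316 goes to coinsurance; owner's 15% is $1,697.40. Owner pays $2,981.40; OOP now $2,981.40.
Claim 2 ($2,755): deductible met; 15% of $2,755 = $413.25. Cost to owner: $413.25. OOP to date $3,394.65.
Claim 3 ($9,621): 15% coinsurance on $9,621 = $1,443.15. Owner owes $1,443.15 (running OOP $4,837.80).
Claim 4 ($1,366): deductible met; 15% of $1,366 = $204.90. That would push OOP to $5,042.70, over the $4,900 cap, so owner pays $4,900 − $4,837.80 = $62.20.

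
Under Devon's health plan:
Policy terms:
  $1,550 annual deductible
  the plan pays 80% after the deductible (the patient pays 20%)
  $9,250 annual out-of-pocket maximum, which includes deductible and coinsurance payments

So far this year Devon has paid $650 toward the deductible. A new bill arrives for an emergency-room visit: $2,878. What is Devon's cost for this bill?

$1,295.60

Remaining deductible: $1,550 − $650 = $900.
After the $900 deductible portion, $2,878 − $900 = $1,978 is subject to coinsurance.
20% of $1,978 = $395.60 falls to the patient.
So the patient owes $900 + $395.60 = $1,295.60 before any cap.
Cumulative spending $650 + $1,295.60 = $1,945.60 stays under the $9,250 maximum.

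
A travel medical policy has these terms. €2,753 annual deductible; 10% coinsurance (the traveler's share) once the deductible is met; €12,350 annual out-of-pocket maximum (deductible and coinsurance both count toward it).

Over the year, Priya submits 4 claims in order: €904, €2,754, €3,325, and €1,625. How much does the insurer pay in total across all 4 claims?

€5,269.50

Bill 1, €904: entire amount goes to the deductible. Cost to traveler: €904. OOP to date €904. Plan pays €904 − €904 = €0.
Bill 2, €2,754: deductible takes €1,849, €905 remains; 10% of €905 = €90.50. Traveler pays €1,939.50; OOP now €2,843.50. Insurer: €2,754 − €1,939.50 = €814.50.
Bill 3, €3,325: deductible met; 10% of €3,325 = €332.50. Traveler pays €332.50; OOP now €3,176. Insurer: €3,325 − €332.50 = €2,992.50.
Bill 4, €1,625: deductible already satisfied, so traveler's share is 10% × €1,625 = €162.50. Cost to traveler: €162.50. OOP to date €3,338.50. Insurer: €1,625 − €162.50 = €1,462.50.
Insurer total = bills − traveler's total = €8,608 − €3,338.50 = €5,269.50.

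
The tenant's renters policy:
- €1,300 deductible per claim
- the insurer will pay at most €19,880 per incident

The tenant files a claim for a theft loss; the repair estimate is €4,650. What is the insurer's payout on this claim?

After the deductible, €4,650 − €1,300 = €3,350 remains.
€3,350 is within the €19,880 limit, so the insurer pays €3,350.

€3,350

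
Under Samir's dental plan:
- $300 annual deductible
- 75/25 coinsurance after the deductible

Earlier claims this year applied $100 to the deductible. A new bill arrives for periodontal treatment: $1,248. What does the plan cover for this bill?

$786

Remaining deductible: $300 − $100 = $200.
After the $200 deductible portion, $1,248 − $200 = $1,048 is subject to coinsurance.
Patient's 25% share of $1,048 is $262.
Patient responsibility: $200 + $262 = $462.
Insurer pays the balance: $1,248 − $462 = $786.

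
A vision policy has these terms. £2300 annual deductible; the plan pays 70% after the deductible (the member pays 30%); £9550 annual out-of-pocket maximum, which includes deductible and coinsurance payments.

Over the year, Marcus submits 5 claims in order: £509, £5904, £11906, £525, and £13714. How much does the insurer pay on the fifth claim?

Bill 1, £509: entire amount goes to the deductible. Member owes £509 (running OOP £509). Insurer: £509 − £509 = £0.
Bill 2, £5904: £1791 finishes the deductible; £4113 goes to coinsurance; member's 30% is £1233.90. Member owes £3024.90 (running OOP £3533.90). Insurer: £5904 − £3024.90 = £2879.10.
Bill 3, £11906: deductible already satisfied, so member's share is 30% × £11906 = £3571.80. Member pays £3571.80; OOP now £7105.70. Insurer: £11906 − £3571.80 = £8334.20.
Bill 4, £525: deductible met; 30% of £525 = £157.50. Member pays £157.50; OOP now £7263.20. Plan pays £525 − £157.50 = £367.50.
Bill 5, £13714: deductible already satisfied, so member's share is 30% × £13714 = £4114.20. Adding that to £7263.20 gives £11377.40, past the £9550 cap; member pays only £9550 − £7263.20 = £2286.80. Plan pays £13714 − £2286.80 = £11427.20.

£11427.20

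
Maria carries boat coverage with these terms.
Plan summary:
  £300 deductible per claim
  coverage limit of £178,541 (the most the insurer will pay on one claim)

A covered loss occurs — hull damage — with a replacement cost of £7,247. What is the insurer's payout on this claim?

Less the £300 deductible: £7,247 − £300 = £6,947.
£6,947 is within the £178,541 limit, so the insurer pays £6,947.

£6,947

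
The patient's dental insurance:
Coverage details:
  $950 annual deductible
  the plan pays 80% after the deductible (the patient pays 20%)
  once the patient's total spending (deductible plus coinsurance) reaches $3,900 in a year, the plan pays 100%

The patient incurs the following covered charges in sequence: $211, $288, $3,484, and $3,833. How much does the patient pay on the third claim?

$1,057.60

Bill 1, $211: all of it applies to the deductible. Patient owes $211 (running OOP $211).
Bill 2, $288: entire amount goes to the deductible. Patient owes $288 (running OOP $499).
Bill 3, $3,484: deductible takes $451, $3,033 remains; patient's 20% is $606.60. Patient owes $1,057.60 (running OOP $1,556.60).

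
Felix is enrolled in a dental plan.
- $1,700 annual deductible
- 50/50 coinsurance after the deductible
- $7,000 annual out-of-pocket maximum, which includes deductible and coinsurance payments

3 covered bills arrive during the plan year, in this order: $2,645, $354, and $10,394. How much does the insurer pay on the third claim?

Bill 1, $2,645: $1,700 to deductible, leaving $945; 50% of $945 = $472.50. Patient owes $2,172.50 (running OOP $2,172.50). Plan pays $2,645 − $2,172.50 = $472.50.
Bill 2, $354: 50% coinsurance on $354 = $177. Cost to patient: $177. OOP to date $2,349.50. Insurer: $354 − $177 = $177.
Bill 3, $10,394: 50% coinsurance on $10,394 = $5,197. OOP would hit $7,546.50 > $7,000, so the cap limits the patient to $7,000 − $2,349.50 = $4,650.50. Plan pays $10,394 − $4,650.50 = $5,743.50.

$5,743.50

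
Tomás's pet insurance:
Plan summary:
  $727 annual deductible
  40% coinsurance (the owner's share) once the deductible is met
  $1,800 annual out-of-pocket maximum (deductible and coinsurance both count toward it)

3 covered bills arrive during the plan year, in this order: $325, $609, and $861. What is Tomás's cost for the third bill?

$344.40

Claim 1 ($325): all of it applies to the deductible. Cost to owner: $325. OOP to date $325.
Claim 2 ($609): $402 finishes the deductible; $207 goes to coinsurance; owner's 40% is $82.80. Owner owes $484.80 (running OOP $809.80).
Claim 3 ($861): deductible already satisfied, so owner's share is 40% × $861 = $344.40. Owner owes $344.40 (running OOP $1,154.20).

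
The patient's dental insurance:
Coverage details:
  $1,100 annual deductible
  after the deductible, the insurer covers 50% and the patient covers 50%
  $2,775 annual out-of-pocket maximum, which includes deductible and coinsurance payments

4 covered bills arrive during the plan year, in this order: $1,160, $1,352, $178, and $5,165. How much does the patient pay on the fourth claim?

Bill 1, $1,160: $1,100 finishes the deductible; $60 goes to coinsurance; patient's 50% is $30. Cost to patient: $1,130. OOP to date $1,130.
Bill 2, $1,352: deductible already satisfied, so patient's share is 50% × $1,352 = $676. Patient pays $676; OOP now $1,806.
Bill 3, $178: 50% coinsurance on $178 = $89. Cost to patient: $89. OOP to date $1,895.
Bill 4, $5,165: 50% coinsurance on $5,165 = $2,582.50. That would push OOP to $4,477.50, over the $2,775 cap, so patient pays $2,775 − $1,895 = $880.

$880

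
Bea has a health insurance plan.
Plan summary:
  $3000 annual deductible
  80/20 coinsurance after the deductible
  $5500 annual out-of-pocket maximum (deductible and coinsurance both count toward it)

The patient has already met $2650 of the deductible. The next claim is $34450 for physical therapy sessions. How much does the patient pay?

$2850

Remaining deductible: $3000 − $2650 = $350.
The remaining $34100 (= $34450 − $350) moves to coinsurance.
20% of $34100 = $6820 falls to the patient.
So the patient owes $350 + $6820 = $7170 before any cap.
Adding $7170 to the $2650 already spent would give $9820, which exceeds the $5500 cap; the patient pays just $5500 − $2650 = $2850.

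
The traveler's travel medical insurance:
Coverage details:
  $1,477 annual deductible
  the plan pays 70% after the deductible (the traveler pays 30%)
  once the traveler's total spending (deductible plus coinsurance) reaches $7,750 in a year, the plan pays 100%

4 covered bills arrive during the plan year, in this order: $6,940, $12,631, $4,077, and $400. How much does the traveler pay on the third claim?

$844.80

Claim 1 ($6,940): deductible takes $1,477, $5,463 remains; traveler's 30% is $1,638.90. Traveler pays $3,115.90; OOP now $3,115.90.
Claim 2 ($12,631): 30% coinsurance on $12,631 = $3,789.30. Cost to traveler: $3,789.30. OOP to date $6,905.20.
Claim 3 ($4,077): 30% coinsurance on $4,077 = $1,223.10. Adding that to $6,905.20 gives $8,128.30, past the $7,750 cap; traveler pays only $7,750 − $6,905.20 = $844.80.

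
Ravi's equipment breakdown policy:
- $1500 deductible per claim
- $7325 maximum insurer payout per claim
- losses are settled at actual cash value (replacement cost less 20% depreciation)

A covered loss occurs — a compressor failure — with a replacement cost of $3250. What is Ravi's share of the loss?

Actual cash value after 20% depreciation: $3250 × 80% = $2600.
After the deductible, $2600 − $1500 = $1100 remains.
$1100 ≤ $7325, so the limit doesn't bind; insurer pays $1100.
Out of pocket: $3250 − $1100 = $2150.

$2150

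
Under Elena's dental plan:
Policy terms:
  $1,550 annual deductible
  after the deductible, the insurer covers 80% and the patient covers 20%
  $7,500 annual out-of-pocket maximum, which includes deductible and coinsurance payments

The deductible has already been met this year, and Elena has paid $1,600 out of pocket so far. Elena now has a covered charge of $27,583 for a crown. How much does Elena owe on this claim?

With the deductible met, the entire $27,583 is subject to coinsurance.
Patient's 20% share of $27,583 is $5,516.60.
Cumulative spending $1,600 + $5,516.60 = $7,116.60 stays under the $7,500 maximum.

$5,516.60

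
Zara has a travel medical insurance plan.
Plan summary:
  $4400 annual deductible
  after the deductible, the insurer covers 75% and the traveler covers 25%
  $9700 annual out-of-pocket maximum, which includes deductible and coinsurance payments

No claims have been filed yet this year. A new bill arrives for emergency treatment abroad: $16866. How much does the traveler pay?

Nothing has been paid toward the $4400 deductible, so the first $4400 of this charge is applied there.
The remaining $12466 (= $16866 − $4400) moves to coinsurance.
Traveler's 25% share of $12466 is $3116.50.
That puts the traveler's cost at $4400 + $3116.50 = $7516.50 before any cap.
Total out-of-pocket so far would be $0 + $7516.50 = $7516.50, below the $9700 cap — no reduction.

$7516.50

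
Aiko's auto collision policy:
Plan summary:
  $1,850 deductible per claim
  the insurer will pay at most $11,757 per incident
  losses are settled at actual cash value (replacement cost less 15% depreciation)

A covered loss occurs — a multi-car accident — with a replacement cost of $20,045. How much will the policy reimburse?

At 15% depreciation, ACV = $20,045 − $3,006.75 = $17,038.25.
After the deductible, $17,038.25 − $1,850 = $15,188.25 remains.
Since $15,188.25 > $11,757, the payout is capped at $11,757.

$11,757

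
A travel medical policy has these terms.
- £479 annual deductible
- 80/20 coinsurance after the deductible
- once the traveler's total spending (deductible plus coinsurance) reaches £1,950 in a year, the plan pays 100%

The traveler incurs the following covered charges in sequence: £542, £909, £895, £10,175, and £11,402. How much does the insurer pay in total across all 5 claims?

£21,973

Claim 1 (£542): deductible takes £479, £63 remains; 20% of £63 = £12.60. Cost to traveler: £491.60. OOP to date £491.60. Insurer: £542 − £491.60 = £50.40.
Claim 2 (£909): deductible met; 20% of £909 = £181.80. Traveler owes £181.80 (running OOP £673.40). Insurer: £909 − £181.80 = £727.20.
Claim 3 (£895): deductible already satisfied, so traveler's share is 20% × £895 = £179. Traveler pays £179; OOP now £852.40. Insurer: £895 − £179 = £716.
Claim 4 (£10,175): deductible already satisfied, so traveler's share is 20% × £10,175 = £2,035. Adding that to £852.40 gives £2,887.40, past the £1,950 cap; traveler pays only £1,950 − £852.40 = £1,097.60. Insurer: £10,175 − £1,097.60 = £9,077.40.
Claim 5 (£11,402): 20% coinsurance on £11,402 = £2,280.40. Adding that to £1,950 gives £4,230.40, past the £1,950 cap; traveler pays only £1,950 − £1,950 = £0. Insurer: £11,402 − £0 = £11,402.
Insurer total: £50.40 + £727.20 + £716 + £9,077.40 + £11,402 = £21,973.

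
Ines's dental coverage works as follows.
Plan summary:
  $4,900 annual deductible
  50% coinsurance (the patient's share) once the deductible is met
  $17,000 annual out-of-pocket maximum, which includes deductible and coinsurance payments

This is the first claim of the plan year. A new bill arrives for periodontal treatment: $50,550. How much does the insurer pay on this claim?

The full $4,900 deductible is still open; $4,900 of this bill applies to it.
The remaining $45,650 (= $50,550 − $4,900) moves to coinsurance.
Coinsurance: $45,650 × 50% = $22,825.
That puts the patient's cost at $4,900 + $22,825 = $27,725 before any cap.
That would bring total out-of-pocket to $27,725, past the $17,000 cap. The patient is capped at $17,000 − $0 = $17,000 on this claim.
The insurer covers the remainder: $50,550 − $17,000 = $33,550.

$33,550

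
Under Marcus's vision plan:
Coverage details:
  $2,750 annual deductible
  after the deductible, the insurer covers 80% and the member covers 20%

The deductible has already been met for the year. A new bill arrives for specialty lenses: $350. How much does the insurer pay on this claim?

$280

With the deductible met, the entire $350 is subject to coinsurance.
20% of $350 = $70 falls to the member.
Insurer pays the balance: $350 − $70 = $280.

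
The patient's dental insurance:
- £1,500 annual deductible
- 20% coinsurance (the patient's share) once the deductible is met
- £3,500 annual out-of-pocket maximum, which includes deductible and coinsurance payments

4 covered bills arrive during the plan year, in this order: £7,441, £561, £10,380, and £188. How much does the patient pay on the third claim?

Claim 1 (£7,441): £1,500 to deductible, leaving £5,941; coinsurance £5,941 × 20% = £1,188.20. Cost to patient: £2,688.20. OOP to date £2,688.20.
Claim 2 (£561): deductible already satisfied, so patient's share is 20% × £561 = £112.20. Patient owes £112.20 (running OOP £2,800.40).
Claim 3 (£10,380): 20% coinsurance on £10,380 = £2,076. OOP would hit £4,876.40 > £3,500, so the cap limits the patient to £3,500 − £2,800.40 = £699.60.

£699.60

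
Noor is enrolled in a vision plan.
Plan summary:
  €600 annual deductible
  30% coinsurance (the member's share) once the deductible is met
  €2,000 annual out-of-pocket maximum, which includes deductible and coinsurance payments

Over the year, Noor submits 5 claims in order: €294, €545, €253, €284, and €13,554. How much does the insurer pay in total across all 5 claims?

Claim 1 — €294: entire amount goes to the deductible. Member owes €294 (running OOP €294). Insurer: €294 − €294 = €0.
Claim 2 — €545: €306 to deductible, leaving €239; member's 30% is €71.70. Cost to member: €377.70. OOP to date €671.70. Insurer: €545 − €377.70 = €167.30.
Claim 3 — €253: deductible met; 30% of €253 = €75.90. Member pays €75.90; OOP now €747.60. Plan pays €253 − €75.90 = €177.10.
Claim 4 — €284: 30% coinsurance on €284 = €85.20. Cost to member: €85.20. OOP to date €832.80. Plan pays €284 − €85.20 = €198.80.
Claim 5 — €13,554: deductible met; 30% of €13,554 = €4,066.20. Adding that to €832.80 gives €4,899, past the €2,000 cap; member pays only €2,000 − €832.80 = €1,167.20. Insurer: €13,554 − €1,167.20 = €12,386.80.
Insurer total = bills − member's total = €14,930 − €2,000 = €12,930.

€12,930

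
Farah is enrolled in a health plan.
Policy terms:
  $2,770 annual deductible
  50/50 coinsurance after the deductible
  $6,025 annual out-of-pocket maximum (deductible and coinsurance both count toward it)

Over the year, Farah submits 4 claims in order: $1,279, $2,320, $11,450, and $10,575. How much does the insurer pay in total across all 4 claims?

Bill 1, $1,279: entire amount goes to the deductible. Cost to patient: $1,279. OOP to date $1,279. Plan pays $1,279 − $1,279 = $0.
Bill 2, $2,320: deductible takes $1,491, $829 remains; 50% of $829 = $414.50. Cost to patient: $1,905.50. OOP to date $3,184.50. Plan pays $2,320 − $1,905.50 = $414.50.
Bill 3, $11,450: deductible already satisfied, so patient's share is 50% × $11,450 = $5,725. OOP would hit $8,909.50 > $6,025, so the cap limits the patient to $6,025 − $3,184.50 = $2,840.50. Plan pays $11,450 − $2,840.50 = $8,609.50.
Bill 4, $10,575: deductible met; 50% of $10,575 = $5,287.50. That would push OOP to $11,312.50, over the $6,025 cap, so patient pays $6,025 − $6,025 = $0. Insurer: $10,575 − $0 = $10,575.
Insurer total = bills − patient's total = $25,624 − $6,025 = $19,599.

$19,599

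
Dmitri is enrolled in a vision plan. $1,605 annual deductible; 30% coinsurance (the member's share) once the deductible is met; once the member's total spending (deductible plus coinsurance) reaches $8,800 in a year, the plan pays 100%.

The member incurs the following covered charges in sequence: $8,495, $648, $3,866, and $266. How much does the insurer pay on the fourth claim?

#1 ($8,495): $1,605 finishes the deductible; $6,890 goes to coinsurance; member's 30% is $2,067. Cost to member: $3,672. OOP to date $3,672. Insurer: $8,495 − $3,672 = $4,823.
#2 ($648): deductible already satisfied, so member's share is 30% × $648 = $194.40. Cost to member: $194.40. OOP to date $3,866.40. Insurer: $648 − $194.40 = $453.60.
#3 ($3,866): deductible already satisfied, so member's share is 30% × $3,866 = $1,159.80. Member pays $1,159.80; OOP now $5,026.20. Plan pays $3,866 − $1,159.80 = $2,706.20.
#4 ($266): 30% coinsurance on $266 = $79.80. Member pays $79.80; OOP now $5,106. Insurer: $266 − $79.80 = $186.20.

$186.20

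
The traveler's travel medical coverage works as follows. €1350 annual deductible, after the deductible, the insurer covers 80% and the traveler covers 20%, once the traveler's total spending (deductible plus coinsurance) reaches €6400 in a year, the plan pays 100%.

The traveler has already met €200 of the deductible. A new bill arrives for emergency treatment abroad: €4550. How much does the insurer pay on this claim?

€2720

Remaining deductible: €1350 − €200 = €1150.
The remaining €3400 (= €4550 − €1150) moves to coinsurance.
20% of €3400 = €680 falls to the traveler.
Traveler responsibility before any cap: €1150 + €680 = €1830.
Year-to-date out-of-pocket becomes €200 + €1830 = €2030, still under the €6400 maximum, so no cap applies.
Insurer pays the balance: €4550 − €1830 = €2720.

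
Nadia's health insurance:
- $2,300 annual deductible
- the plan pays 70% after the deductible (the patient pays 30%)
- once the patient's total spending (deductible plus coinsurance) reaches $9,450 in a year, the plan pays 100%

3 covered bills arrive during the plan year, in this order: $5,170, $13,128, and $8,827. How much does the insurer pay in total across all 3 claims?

#1 ($5,170): $2,300 finishes the deductible; $2,870 goes to coinsurance; patient's 30% is $861. Cost to patient: $3,161. OOP to date $3,161. Insurer: $5,170 − $3,161 = $2,009.
#2 ($13,128): deductible already satisfied, so patient's share is 30% × $13,128 = $3,938.40. Cost to patient: $3,938.40. OOP to date $7,099.40. Plan pays $13,128 − $3,938.40 = $9,189.60.
#3 ($8,827): deductible met; 30% of $8,827 = $2,648.10. That would push OOP to $9,747.50, over the $9,450 cap, so patient pays $9,450 − $7,099.40 = $2,350.60. Insurer: $8,827 − $2,350.60 = $6,476.40.
Insurer total: $2,009 + $9,189.60 + $6,476.40 = $17,675.

$17,675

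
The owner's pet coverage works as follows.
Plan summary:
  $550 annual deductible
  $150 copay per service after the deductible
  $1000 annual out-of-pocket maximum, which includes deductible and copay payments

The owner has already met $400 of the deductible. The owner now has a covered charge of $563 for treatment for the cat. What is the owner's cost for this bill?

Remaining deductible: $550 − $400 = $150.
That leaves $563 − $150 = $413 for the copay.
Copay on this service: $150.
Owner responsibility before any cap: $150 + $150 = $300.
Cumulative spending $400 + $300 = $700 stays under the $1000 maximum.

$300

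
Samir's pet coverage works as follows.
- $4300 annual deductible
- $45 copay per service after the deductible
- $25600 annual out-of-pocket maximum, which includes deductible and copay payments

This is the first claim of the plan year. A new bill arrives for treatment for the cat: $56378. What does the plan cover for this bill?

$52033

Deductible not yet touched, so the first $4300 of the bill goes to the deductible.
After the $4300 deductible portion, $56378 − $4300 = $52078 is subject to the copay.
Copay on this service: $45.
That puts the owner's cost at $4300 + $45 = $4345 before any cap.
Year-to-date out-of-pocket becomes $0 + $4345 = $4345, still under the $25600 maximum, so no cap applies.
Insurer pays the balance: $56378 − $4345 = $52033.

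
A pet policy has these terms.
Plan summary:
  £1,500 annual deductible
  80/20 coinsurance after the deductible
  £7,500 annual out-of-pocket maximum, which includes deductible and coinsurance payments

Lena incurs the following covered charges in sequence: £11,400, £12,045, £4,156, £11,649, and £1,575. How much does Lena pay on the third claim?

£831.20

Claim 1 — £11,400: £1,500 finishes the deductible; £9,900 goes to coinsurance; coinsurance £9,900 × 20% = £1,980. Owner pays £3,480; OOP now £3,480.
Claim 2 — £12,045: 20% coinsurance on £12,045 = £2,409. Cost to owner: £2,409. OOP to date £5,889.
Claim 3 — £4,156: deductible already satisfied, so owner's share is 20% × £4,156 = £831.20. Cost to owner: £831.20. OOP to date £6,720.20.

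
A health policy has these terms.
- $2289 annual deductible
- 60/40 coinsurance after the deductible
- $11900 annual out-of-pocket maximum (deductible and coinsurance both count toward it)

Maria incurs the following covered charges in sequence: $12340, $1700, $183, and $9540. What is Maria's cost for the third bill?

$73.20

Claim 1 — $12340: $2289 finishes the deductible; $10051 goes to coinsurance; 40% of $10051 = $4020.40. Patient owes $6309.40 (running OOP $6309.40).
Claim 2 — $1700: deductible already satisfied, so patient's share is 40% × $1700 = $680. Patient owes $680 (running OOP $6989.40).
Claim 3 — $183: deductible already satisfied, so patient's share is 40% × $183 = $73.20. Patient pays $73.20; OOP now $7062.60.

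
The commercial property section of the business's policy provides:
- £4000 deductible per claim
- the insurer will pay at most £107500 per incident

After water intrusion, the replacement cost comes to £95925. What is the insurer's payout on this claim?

Subtract the deductible: £95925 − £4000 = £91925.
That's under the £107500 cap, so the insurer reimburses the full £91925.

£91925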